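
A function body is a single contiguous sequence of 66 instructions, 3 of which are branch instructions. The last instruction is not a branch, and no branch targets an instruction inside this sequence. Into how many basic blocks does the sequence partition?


With no in-sequence branch targets, the leaders are the first instruction plus the instruction after each branch.
Number of basic blocks = branches + 1
= 3 + 1 = 4

4


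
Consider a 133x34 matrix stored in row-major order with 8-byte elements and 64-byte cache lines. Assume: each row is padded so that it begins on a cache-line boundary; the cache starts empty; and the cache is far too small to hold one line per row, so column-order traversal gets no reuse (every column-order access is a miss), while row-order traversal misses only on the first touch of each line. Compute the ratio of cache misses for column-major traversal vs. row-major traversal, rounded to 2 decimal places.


Each row occupies 34 * 8 = 272 bytes and starts on a line boundary, so it spans ceil(272 / 64) = 5 cache lines.
Row-major traversal misses (one per line touched): 133 * ceil(34 * 8 / 64) = 665
Column-major traversal misses (no reuse, every access misses): 133 * 34 = 4522
Ratio = 4522 / 665 = 6.8

6.8


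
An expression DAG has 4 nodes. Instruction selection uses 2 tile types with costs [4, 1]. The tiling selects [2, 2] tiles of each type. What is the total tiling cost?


Total cost = sum(count_i * cost_i)
= 2*4 + 2*1
= 10

10


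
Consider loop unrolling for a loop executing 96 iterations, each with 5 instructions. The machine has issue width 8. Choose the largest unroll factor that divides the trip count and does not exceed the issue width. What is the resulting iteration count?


Largest divisor of 96 <= 8 is 8
New iterations = 96 / 8 = 12

12


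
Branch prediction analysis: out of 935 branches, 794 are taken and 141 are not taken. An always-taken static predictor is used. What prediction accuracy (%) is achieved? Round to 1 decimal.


Predictor: always-taken
Correct predictions = 794
Accuracy = 794 / 935 * 100 = 84.9%

84.9


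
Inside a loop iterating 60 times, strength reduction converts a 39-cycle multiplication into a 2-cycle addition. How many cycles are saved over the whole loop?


Per-iteration saving = 39 - 2 = 37
Total saved = 60 * 37 = 2220

2220


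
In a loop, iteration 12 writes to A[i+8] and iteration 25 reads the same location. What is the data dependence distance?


Distance = read iteration - write iteration
= 25 - 12 = 13

13


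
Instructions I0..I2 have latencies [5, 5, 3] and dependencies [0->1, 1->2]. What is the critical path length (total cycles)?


Compute longest path through dependency graph: dist(Ik) = max over predecessors of dist + latency(Ik).
dist(I0) = latency 5 = 5
dist(I1) = dist(I0) + 5 = 5 + 5 = 10
dist(I2) = dist(I1) + 3 = 10 + 3 = 13
Critical path = max dist = 13

13


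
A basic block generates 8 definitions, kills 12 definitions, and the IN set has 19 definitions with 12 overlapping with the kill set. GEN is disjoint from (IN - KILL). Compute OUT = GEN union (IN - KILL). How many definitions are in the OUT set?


IN - KILL: 19 - 12 = 7 surviving definitions
OUT = GEN + surviving = 8 + 7 = 15

15


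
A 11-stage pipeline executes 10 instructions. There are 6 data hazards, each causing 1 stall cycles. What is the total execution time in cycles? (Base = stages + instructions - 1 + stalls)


Base cycles = 11 + 10 - 1 = 20
Total stalls = 6 * 1 = 6
Total = 20 + 6 = 26

26


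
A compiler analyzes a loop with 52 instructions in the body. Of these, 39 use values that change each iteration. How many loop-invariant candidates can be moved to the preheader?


Invariant candidates = total - loop-dependent
= 52 - 39 = 13

13


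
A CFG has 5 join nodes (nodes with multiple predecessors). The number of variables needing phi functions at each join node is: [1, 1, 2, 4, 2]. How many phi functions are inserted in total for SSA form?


Total phi functions = sum of phi functions at each join node
= 1 + 1 + 2 + 4 + 2 = 10

10


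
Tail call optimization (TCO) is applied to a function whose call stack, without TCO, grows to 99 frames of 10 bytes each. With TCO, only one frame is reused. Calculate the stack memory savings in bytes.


Without TCO: 99 * 10 = 990 bytes
With TCO: reuse 1 frame = 10 bytes
Savings = 990 - 10 = 980

980


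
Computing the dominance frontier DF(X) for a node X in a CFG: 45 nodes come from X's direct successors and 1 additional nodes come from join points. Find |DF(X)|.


DF(X) = direct successor contributions + join point contributions
= 45 + 1 = 46

46


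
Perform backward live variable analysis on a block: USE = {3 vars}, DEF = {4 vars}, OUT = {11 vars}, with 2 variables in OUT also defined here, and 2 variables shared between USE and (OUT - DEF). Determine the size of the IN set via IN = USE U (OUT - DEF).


OUT - DEF: 11 - 2 = 9
|IN| = |USE| + |OUT - DEF| - |USE ∩ (OUT - DEF)| = 3 + 9 - 2 = 10

10


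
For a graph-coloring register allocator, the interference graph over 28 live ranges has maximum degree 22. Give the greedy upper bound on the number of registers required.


Greedy coloring never needs more than (max_degree + 1) colors: when coloring a vertex, at most max_degree neighbors are already colored.
Upper bound = 22 + 1 = 23

23


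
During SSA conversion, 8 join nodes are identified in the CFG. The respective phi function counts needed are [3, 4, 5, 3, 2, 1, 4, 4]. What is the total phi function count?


Total phi functions = sum of phi functions at each join node
= 3 + 4 + 5 + 3 + 2 + 1 + 4 + 4 = 26

26


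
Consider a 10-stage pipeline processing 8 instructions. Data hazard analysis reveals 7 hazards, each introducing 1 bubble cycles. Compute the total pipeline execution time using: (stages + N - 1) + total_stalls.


Base cycles = 10 + 8 - 1 = 17
Total stalls = 7 * 1 = 7
Total = 17 + 7 = 24

24


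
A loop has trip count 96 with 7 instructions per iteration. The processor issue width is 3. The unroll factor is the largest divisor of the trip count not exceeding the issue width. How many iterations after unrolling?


Largest divisor of 96 <= 3 is 3
New iterations = 96 / 3 = 32

32


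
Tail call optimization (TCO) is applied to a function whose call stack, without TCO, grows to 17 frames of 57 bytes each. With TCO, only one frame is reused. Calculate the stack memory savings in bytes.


Without TCO: 17 * 57 = 969 bytes
With TCO: reuse 1 frame = 57 bytes
Savings = 969 - 57 = 912

912


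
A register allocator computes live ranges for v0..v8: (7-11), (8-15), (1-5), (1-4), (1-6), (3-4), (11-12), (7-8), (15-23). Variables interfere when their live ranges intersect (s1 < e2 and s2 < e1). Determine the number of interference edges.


Check all pairs for overlapping intervals.
Two intervals (s1,e1) and (s2,e2) overlap if s1 < e2 and s2 < e1.
v0 (7-11) vs v1..v8: overlaps v1, v7 -> 2
v1 (8-15) vs v2..v8: overlaps v6 -> 1
v2 (1-5) vs v3..v8: overlaps v3, v4, v5 -> 3
v3 (1-4) vs v4..v8: overlaps v4, v5 -> 2
v4 (1-6) vs v5..v8: overlaps v5 -> 1
v5 (3-4) vs v6..v8: overlaps none -> 0
v6 (11-12) vs v7..v8: overlaps none -> 0
v7 (7-8) vs v8: overlaps none -> 0
Total overlapping pairs = 2 + 1 + 3 + 2 + 1 + 0 + 0 + 0 = 9

9


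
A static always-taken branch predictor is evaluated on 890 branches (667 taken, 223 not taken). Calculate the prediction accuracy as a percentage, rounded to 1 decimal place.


Predictor: always-taken
Correct predictions = 667
Accuracy = 667 / 890 * 100 = 74.9%

74.9


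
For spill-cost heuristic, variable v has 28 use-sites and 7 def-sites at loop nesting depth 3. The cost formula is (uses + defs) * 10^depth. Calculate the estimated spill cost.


uses + defs = 28 + 7 = 35
10^3 = 1000
Spill cost = 35 * 1000 = 35000

35000


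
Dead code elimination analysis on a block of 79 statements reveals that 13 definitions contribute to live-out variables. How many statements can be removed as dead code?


Dead code = total statements - live definitions
= 79 - 13 = 66

66


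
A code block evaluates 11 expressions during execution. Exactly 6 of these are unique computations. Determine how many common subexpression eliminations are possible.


CSE count = total expressions - unique expressions
= 11 - 6 = 5

5


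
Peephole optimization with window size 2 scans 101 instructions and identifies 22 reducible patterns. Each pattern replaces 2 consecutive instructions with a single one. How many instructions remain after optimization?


Each match removes 1 instructions.
Total removed = 22 * 1 = 22
Remaining = 101 - 22 = 79

79


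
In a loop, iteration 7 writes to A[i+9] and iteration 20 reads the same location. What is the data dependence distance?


Distance = read iteration - write iteration
= 20 - 7 = 13

13


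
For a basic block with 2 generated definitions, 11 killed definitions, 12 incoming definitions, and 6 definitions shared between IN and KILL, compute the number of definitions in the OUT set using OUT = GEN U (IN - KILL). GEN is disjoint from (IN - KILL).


IN - KILL: 12 - 6 = 6 surviving definitions
OUT = GEN + surviving = 2 + 6 = 8

8


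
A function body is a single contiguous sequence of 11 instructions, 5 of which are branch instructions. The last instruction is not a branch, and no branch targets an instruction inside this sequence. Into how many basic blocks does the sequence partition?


With no in-sequence branch targets, the leaders are the first instruction plus the instruction after each branch.
Number of basic blocks = branches + 1
= 5 + 1 = 6

6


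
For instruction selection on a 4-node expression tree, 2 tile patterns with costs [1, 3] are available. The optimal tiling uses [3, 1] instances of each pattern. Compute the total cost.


Total cost = sum(count_i * cost_i)
= 3*1 + 1*3
= 6

6


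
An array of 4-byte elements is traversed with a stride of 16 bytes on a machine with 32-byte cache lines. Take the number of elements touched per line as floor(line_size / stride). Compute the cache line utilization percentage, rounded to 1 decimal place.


Elements per cache line = floor(32 / 16) = 2
Bytes used = 2 * 4 = 8
Utilization = 8 / 32 * 100 = 25.0%

25.0


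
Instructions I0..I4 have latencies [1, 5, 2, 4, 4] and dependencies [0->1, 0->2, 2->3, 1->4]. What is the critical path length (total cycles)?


Compute longest path through dependency graph: dist(Ik) = max over predecessors of dist + latency(Ik).
dist(I0) = latency 1 = 1
dist(I1) = dist(I0) + 5 = 1 + 5 = 6
dist(I2) = dist(I0) + 2 = 1 + 2 = 3
dist(I3) = dist(I2) + 4 = 3 + 4 = 7
dist(I4) = dist(I1) + 4 = 6 + 4 = 10
Critical path = max dist = 10

10


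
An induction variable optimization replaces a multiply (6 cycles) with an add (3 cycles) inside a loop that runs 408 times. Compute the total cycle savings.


Per-iteration saving = 6 - 3 = 3
Total saved = 408 * 3 = 1224

1224


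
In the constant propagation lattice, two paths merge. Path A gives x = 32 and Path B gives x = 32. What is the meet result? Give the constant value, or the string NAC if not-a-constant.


Meet operation: if both paths give the same constant, result is that constant; if they differ, result is NAC (not-a-constant).
Path A: 32, Path B: 32 -> equal
Result: constant -> 32

32


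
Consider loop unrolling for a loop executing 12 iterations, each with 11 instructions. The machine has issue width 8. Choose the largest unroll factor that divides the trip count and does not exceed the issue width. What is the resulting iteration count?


Largest divisor of 12 <= 8 is 6
New iterations = 12 / 6 = 2

2


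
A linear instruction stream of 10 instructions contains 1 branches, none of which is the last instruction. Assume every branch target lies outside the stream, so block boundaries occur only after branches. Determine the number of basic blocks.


With no in-sequence branch targets, the leaders are the first instruction plus the instruction after each branch.
Number of basic blocks = branches + 1
= 1 + 1 = 2

2


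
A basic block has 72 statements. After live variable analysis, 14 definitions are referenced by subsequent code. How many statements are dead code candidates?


Dead code = total statements - live definitions
= 72 - 14 = 58

58


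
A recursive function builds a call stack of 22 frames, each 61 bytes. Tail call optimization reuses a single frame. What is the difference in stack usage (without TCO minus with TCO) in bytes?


Without TCO: 22 * 61 = 1342 bytes
With TCO: reuse 1 frame = 61 bytes
Savings = 1342 - 61 = 1281

1281


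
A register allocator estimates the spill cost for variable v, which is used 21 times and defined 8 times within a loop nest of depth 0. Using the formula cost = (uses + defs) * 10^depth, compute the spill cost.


uses + defs = 21 + 8 = 29
10^0 = 1
Spill cost = 29 * 1 = 29

29


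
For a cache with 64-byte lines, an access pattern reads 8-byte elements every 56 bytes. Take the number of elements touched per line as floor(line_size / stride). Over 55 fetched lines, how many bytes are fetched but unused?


Elements per line = floor(64 / 56) = 1
Bytes used per line = 1 * 8 = 8
Wasted per line = 64 - 8 = 56
Total wasted = 56 * 55 = 3080

3080


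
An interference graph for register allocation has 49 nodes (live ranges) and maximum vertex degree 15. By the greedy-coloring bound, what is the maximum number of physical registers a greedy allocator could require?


Greedy coloring never needs more than (max_degree + 1) colors: when coloring a vertex, at most max_degree neighbors are already colored.
Upper bound = 15 + 1 = 16

16


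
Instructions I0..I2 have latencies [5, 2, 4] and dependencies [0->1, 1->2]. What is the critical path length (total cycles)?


Compute longest path through dependency graph: dist(Ik) = max over predecessors of dist + latency(Ik).
dist(I0) = latency 5 = 5
dist(I1) = dist(I0) + 2 = 5 + 2 = 7
dist(I2) = dist(I1) + 4 = 7 + 4 = 11
Critical path = max dist = 11

11


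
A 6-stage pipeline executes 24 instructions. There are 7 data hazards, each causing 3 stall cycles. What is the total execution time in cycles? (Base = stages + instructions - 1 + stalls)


Base cycles = 6 + 24 - 1 = 29
Total stalls = 7 * 3 = 21
Total = 29 + 21 = 50

50


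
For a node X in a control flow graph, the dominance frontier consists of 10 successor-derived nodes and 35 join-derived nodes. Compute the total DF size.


DF(X) = direct successor contributions + join point contributions
= 10 + 35 = 45

45


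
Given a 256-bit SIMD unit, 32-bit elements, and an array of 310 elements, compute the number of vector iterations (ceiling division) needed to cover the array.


Width = 256 / 32 = 8 elements per vector op
Iterations = ceil(310 / 8) = 39

39


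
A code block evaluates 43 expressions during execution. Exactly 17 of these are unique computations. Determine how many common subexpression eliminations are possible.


CSE count = total expressions - unique expressions
= 43 - 17 = 26

26


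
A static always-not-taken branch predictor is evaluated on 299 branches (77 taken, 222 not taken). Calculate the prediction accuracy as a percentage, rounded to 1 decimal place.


Predictor: always-not-taken
Correct predictions = 222
Accuracy = 222 / 299 * 100 = 74.2%

74.2


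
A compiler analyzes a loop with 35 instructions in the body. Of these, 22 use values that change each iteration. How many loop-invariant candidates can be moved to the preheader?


Invariant candidates = total - loop-dependent
= 35 - 22 = 13

13


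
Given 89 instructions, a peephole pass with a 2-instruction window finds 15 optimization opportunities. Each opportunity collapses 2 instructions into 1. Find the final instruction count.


Each match removes 1 instructions.
Total removed = 15 * 1 = 15
Remaining = 89 - 15 = 74

74


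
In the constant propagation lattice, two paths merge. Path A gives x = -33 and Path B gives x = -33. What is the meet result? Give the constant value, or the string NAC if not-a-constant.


Meet operation: if both paths give the same constant, result is that constant; if they differ, result is NAC (not-a-constant).
Path A: -33, Path B: -33 -> equal
Result: constant -> -33

-33


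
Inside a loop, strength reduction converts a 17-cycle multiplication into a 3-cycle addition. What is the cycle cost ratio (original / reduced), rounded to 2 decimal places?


Ratio = mult_cost / add_cost = 17 / 3 = 5.67

5.67


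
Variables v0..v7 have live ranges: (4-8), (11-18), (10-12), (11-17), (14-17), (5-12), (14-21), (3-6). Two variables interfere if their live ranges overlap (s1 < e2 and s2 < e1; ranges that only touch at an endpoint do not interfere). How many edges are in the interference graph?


Check all pairs for overlapping intervals.
Two intervals (s1,e1) and (s2,e2) overlap if s1 < e2 and s2 < e1.
v0 (4-8) vs v1..v7: overlaps v5, v7 -> 2
v1 (11-18) vs v2..v7: overlaps v2, v3, v4, v5, v6 -> 5
v2 (10-12) vs v3..v7: overlaps v3, v5 -> 2
v3 (11-17) vs v4..v7: overlaps v4, v5, v6 -> 3
v4 (14-17) vs v5..v7: overlaps v6 -> 1
v5 (5-12) vs v6..v7: overlaps v7 -> 1
v6 (14-21) vs v7: overlaps none -> 0
Total overlapping pairs = 2 + 5 + 2 + 3 + 1 + 1 + 0 = 14

14


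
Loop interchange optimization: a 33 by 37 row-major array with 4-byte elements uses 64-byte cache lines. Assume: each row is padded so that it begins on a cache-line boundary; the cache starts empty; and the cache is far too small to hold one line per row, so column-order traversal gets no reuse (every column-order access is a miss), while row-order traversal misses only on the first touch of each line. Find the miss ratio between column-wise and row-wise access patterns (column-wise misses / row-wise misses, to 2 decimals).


Each row occupies 37 * 4 = 148 bytes and starts on a line boundary, so it spans ceil(148 / 64) = 3 cache lines.
Row-major traversal misses (one per line touched): 33 * ceil(37 * 4 / 64) = 99
Column-major traversal misses (no reuse, every access misses): 33 * 37 = 1221
Ratio = 1221 / 99 = 12.33

12.33


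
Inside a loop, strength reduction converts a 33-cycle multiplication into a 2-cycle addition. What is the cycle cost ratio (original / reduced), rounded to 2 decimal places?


Ratio = mult_cost / add_cost = 33 / 2 = 16.5

16.5


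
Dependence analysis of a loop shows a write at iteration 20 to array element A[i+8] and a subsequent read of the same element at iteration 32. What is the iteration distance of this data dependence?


Distance = read iteration - write iteration
= 32 - 20 = 12

12


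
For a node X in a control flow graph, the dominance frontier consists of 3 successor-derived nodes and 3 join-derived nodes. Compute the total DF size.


DF(X) = direct successor contributions + join point contributions
= 3 + 3 = 6

6


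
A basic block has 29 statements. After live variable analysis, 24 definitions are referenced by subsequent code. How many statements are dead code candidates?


Dead code = total statements - live definitions
= 29 - 24 = 5

5


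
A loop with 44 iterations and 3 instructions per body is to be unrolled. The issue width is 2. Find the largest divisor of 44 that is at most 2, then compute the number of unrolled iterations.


Largest divisor of 44 <= 2 is 2
New iterations = 44 / 2 = 22

22


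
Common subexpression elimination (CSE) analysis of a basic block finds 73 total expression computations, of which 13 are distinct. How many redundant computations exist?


CSE count = total expressions - unique expressions
= 73 - 13 = 60

60


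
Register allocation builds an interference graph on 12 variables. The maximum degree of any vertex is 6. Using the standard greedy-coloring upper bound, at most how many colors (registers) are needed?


Greedy coloring never needs more than (max_degree + 1) colors: when coloring a vertex, at most max_degree neighbors are already colored.
Upper bound = 6 + 1 = 7

7


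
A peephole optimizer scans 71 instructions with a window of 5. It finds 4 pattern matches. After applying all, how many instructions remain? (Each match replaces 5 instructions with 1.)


Each match removes 4 instructions.
Total removed = 4 * 4 = 16
Remaining = 71 - 16 = 55

55


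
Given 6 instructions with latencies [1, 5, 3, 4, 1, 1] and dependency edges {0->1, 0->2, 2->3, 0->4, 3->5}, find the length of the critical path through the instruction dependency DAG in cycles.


Compute longest path through dependency graph: dist(Ik) = max over predecessors of dist + latency(Ik).
dist(I0) = latency 1 = 1
dist(I1) = dist(I0) + 5 = 1 + 5 = 6
dist(I2) = dist(I0) + 3 = 1 + 3 = 4
dist(I3) = dist(I2) + 4 = 4 + 4 = 8
dist(I4) = dist(I0) + 1 = 1 + 1 = 2
dist(I5) = dist(I3) + 1 = 8 + 1 = 9
Critical path = max dist = 9

9


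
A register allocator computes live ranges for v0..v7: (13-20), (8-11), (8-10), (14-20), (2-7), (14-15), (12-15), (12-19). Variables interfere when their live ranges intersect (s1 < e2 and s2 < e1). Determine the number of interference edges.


Check all pairs for overlapping intervals.
Two intervals (s1,e1) and (s2,e2) overlap if s1 < e2 and s2 < e1.
v0 (13-20) vs v1..v7: overlaps v3, v5, v6, v7 -> 4
v1 (8-11) vs v2..v7: overlaps v2 -> 1
v2 (8-10) vs v3..v7: overlaps none -> 0
v3 (14-20) vs v4..v7: overlaps v5, v6, v7 -> 3
v4 (2-7) vs v5..v7: overlaps none -> 0
v5 (14-15) vs v6..v7: overlaps v6, v7 -> 2
v6 (12-15) vs v7: overlaps v7 -> 1
Total overlapping pairs = 4 + 1 + 0 + 3 + 0 + 2 + 1 = 11

11


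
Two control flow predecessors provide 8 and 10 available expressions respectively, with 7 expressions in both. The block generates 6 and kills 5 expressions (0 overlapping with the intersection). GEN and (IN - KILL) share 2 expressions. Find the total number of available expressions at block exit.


IN = intersection of predecessors = 7
IN - KILL = 7 - 0 = 7
|OUT| = |GEN| + |IN - KILL| - |GEN ∩ (IN - KILL)| = 6 + 7 - 2 = 11

11


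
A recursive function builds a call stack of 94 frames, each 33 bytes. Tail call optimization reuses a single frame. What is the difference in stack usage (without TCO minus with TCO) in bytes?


Without TCO: 94 * 33 = 3102 bytes
With TCO: reuse 1 frame = 33 bytes
Savings = 3102 - 33 = 3069

3069


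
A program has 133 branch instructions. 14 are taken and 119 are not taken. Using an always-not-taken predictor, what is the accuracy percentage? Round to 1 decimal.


Predictor: always-not-taken
Correct predictions = 119
Accuracy = 119 / 133 * 100 = 89.5%

89.5


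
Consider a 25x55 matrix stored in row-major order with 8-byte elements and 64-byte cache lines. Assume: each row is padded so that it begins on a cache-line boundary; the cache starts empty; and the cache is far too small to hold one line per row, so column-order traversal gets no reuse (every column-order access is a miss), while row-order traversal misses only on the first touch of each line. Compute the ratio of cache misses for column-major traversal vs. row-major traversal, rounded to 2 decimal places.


Each row occupies 55 * 8 = 440 bytes and starts on a line boundary, so it spans ceil(440 / 64) = 7 cache lines.
Row-major traversal misses (one per line touched): 25 * ceil(55 * 8 / 64) = 175
Column-major traversal misses (no reuse, every access misses): 25 * 55 = 1375
Ratio = 1375 / 175 = 7.86

7.86


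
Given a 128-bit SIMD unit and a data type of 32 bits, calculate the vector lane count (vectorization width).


Width = SIMD bits / data type bits
= 128 / 32 = 4

4


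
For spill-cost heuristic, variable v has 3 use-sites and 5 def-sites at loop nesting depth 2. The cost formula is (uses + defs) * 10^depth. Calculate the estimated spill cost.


uses + defs = 3 + 5 = 8
10^2 = 100
Spill cost = 8 * 100 = 800

800


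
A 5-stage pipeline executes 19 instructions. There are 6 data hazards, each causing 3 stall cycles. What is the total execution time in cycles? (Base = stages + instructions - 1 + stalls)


Base cycles = 5 + 19 - 1 = 23
Total stalls = 6 * 3 = 18
Total = 23 + 18 = 41

41


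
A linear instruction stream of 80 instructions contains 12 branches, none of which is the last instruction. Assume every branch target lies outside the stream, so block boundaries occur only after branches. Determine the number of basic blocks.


With no in-sequence branch targets, the leaders are the first instruction plus the instruction after each branch.
Number of basic blocks = branches + 1
= 12 + 1 = 13

13


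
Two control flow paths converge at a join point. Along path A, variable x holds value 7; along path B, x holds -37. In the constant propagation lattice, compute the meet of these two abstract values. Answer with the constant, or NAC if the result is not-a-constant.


Meet operation: if both paths give the same constant, result is that constant; if they differ, result is NAC (not-a-constant).
Path A: 7, Path B: -37 -> differ
Result: not-a-constant -> NAC

NAC


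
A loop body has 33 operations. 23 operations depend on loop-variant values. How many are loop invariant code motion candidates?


Invariant candidates = total - loop-dependent
= 33 - 23 = 10

10


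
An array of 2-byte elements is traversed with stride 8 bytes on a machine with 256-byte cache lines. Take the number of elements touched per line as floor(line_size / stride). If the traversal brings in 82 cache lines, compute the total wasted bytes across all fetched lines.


Elements per line = floor(256 / 8) = 32
Bytes used per line = 32 * 2 = 64
Wasted per line = 256 - 64 = 192
Total wasted = 192 * 82 = 15744

15744


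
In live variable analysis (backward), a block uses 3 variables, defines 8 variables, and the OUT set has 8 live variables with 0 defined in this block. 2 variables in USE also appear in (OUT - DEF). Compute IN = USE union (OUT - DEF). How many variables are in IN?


OUT - DEF: 8 - 0 = 8
|IN| = |USE| + |OUT - DEF| - |USE ∩ (OUT - DEF)| = 3 + 8 - 2 = 9

9


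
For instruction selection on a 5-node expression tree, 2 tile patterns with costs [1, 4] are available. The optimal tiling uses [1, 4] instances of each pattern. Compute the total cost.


Total cost = sum(count_i * cost_i)
= 1*1 + 4*4
= 17

17


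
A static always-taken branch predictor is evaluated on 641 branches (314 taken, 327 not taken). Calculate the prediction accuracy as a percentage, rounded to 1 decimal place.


Predictor: always-taken
Correct predictions = 314
Accuracy = 314 / 641 * 100 = 49.0%

49.0


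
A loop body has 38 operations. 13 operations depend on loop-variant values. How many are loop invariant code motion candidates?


Invariant candidates = total - loop-dependent
= 38 - 13 = 25

25


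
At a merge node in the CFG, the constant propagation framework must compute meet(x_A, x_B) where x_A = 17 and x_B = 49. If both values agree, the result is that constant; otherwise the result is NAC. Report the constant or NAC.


Meet operation: if both paths give the same constant, result is that constant; if they differ, result is NAC (not-a-constant).
Path A: 17, Path B: 49 -> differ
Result: not-a-constant -> NAC

NAC


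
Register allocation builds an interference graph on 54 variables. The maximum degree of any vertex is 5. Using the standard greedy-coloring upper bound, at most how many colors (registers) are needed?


Greedy coloring never needs more than (max_degree + 1) colors: when coloring a vertex, at most max_degree neighbors are already colored.
Upper bound = 5 + 1 = 6

6


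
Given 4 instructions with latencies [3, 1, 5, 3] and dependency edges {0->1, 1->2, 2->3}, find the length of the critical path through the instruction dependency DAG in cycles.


Compute longest path through dependency graph: dist(Ik) = max over predecessors of dist + latency(Ik).
dist(I0) = latency 3 = 3
dist(I1) = dist(I0) + 1 = 3 + 1 = 4
dist(I2) = dist(I1) + 5 = 4 + 5 = 9
dist(I3) = dist(I2) + 3 = 9 + 3 = 12
Critical path = max dist = 12

12


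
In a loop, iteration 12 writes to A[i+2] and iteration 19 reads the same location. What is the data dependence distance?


Distance = read iteration - write iteration
= 19 - 12 = 7

7


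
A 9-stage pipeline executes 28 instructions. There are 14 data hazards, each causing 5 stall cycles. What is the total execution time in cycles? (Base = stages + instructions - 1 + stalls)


Base cycles = 9 + 28 - 1 = 36
Total stalls = 14 * 5 = 70
Total = 36 + 70 = 106

106


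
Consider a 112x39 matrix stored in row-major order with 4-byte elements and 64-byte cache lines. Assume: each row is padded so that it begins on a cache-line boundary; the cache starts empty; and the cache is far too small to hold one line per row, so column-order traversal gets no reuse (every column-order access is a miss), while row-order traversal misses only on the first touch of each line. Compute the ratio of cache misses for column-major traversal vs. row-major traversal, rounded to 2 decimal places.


Each row occupies 39 * 4 = 156 bytes and starts on a line boundary, so it spans ceil(156 / 64) = 3 cache lines.
Row-major traversal misses (one per line touched): 112 * ceil(39 * 4 / 64) = 336
Column-major traversal misses (no reuse, every access misses): 112 * 39 = 4368
Ratio = 4368 / 336 = 13.0

13.0


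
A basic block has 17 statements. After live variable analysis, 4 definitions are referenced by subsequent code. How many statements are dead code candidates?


Dead code = total statements - live definitions
= 17 - 4 = 13

13


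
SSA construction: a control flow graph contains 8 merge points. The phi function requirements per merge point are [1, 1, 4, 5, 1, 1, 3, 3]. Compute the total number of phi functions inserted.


Total phi functions = sum of phi functions at each join node
= 1 + 1 + 4 + 5 + 1 + 1 + 3 + 3 = 19

19


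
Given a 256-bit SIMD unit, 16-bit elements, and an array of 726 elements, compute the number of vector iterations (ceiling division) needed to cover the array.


Width = 256 / 16 = 16 elements per vector op
Iterations = ceil(726 / 16) = 46

46


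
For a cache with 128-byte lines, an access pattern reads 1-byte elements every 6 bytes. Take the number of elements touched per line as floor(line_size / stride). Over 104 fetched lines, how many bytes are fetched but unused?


Elements per line = floor(128 / 6) = 21
Bytes used per line = 21 * 1 = 21
Wasted per line = 128 - 21 = 107
Total wasted = 107 * 104 = 11128

11128


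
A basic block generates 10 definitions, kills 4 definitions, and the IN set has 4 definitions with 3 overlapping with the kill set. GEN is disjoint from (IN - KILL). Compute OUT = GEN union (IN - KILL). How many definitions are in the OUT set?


IN - KILL: 4 - 3 = 1 surviving definitions
OUT = GEN + surviving = 10 + 1 = 11

11


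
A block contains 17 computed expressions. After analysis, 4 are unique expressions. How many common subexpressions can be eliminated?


CSE count = total expressions - unique expressions
= 17 - 4 = 13

13


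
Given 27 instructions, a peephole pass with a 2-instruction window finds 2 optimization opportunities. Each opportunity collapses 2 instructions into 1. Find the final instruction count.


Each match removes 1 instructions.
Total removed = 2 * 1 = 2
Remaining = 27 - 2 = 25

25


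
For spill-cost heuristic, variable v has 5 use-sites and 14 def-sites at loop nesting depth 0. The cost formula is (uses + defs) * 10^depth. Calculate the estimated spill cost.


uses + defs = 5 + 14 = 19
10^0 = 1
Spill cost = 19 * 1 = 19

19


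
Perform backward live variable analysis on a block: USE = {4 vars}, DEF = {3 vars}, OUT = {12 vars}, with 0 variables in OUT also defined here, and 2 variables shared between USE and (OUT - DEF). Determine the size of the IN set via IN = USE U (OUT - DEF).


OUT - DEF: 12 - 0 = 12
|IN| = |USE| + |OUT - DEF| - |USE ∩ (OUT - DEF)| = 4 + 12 - 2 = 14

14


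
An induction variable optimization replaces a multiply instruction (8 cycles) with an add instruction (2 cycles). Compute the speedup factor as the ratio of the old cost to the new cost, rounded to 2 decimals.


Ratio = mult_cost / add_cost = 8 / 2 = 4.0

4.0


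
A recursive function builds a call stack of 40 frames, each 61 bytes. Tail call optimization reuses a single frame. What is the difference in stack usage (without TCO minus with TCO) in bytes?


Without TCO: 40 * 61 = 2440 bytes
With TCO: reuse 1 frame = 61 bytes
Savings = 2440 - 61 = 2379

2379


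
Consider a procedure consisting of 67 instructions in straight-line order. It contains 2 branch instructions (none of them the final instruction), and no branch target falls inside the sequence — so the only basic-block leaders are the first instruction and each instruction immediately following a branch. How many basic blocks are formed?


With no in-sequence branch targets, the leaders are the first instruction plus the instruction after each branch.
Number of basic blocks = branches + 1
= 2 + 1 = 3

3


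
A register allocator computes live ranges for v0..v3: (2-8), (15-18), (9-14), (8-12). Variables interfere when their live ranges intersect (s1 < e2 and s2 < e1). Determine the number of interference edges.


Check all pairs for overlapping intervals.
Two intervals (s1,e1) and (s2,e2) overlap if s1 < e2 and s2 < e1.
v0 (2-8) vs v1..v3: overlaps none -> 0
v1 (15-18) vs v2..v3: overlaps none -> 0
v2 (9-14) vs v3: overlaps v3 -> 1
Total overlapping pairs = 0 + 0 + 1 = 1

1


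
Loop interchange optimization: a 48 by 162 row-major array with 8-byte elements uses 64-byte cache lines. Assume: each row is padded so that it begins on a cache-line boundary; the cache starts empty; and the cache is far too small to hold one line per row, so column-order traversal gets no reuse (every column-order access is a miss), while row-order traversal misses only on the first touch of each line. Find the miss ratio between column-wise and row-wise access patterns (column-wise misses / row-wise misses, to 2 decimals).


Each row occupies 162 * 8 = 1296 bytes and starts on a line boundary, so it spans ceil(1296 / 64) = 21 cache lines.
Row-major traversal misses (one per line touched): 48 * ceil(162 * 8 / 64) = 1008
Column-major traversal misses (no reuse, every access misses): 48 * 162 = 7776
Ratio = 7776 / 1008 = 7.71

7.71


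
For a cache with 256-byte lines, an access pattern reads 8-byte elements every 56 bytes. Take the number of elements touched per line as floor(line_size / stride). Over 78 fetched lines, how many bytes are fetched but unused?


Elements per line = floor(256 / 56) = 4
Bytes used per line = 4 * 8 = 32
Wasted per line = 256 - 32 = 224
Total wasted = 224 * 78 = 17472

17472


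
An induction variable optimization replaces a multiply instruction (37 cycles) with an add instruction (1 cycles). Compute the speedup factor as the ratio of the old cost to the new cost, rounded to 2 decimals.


Ratio = mult_cost / add_cost = 37 / 1 = 37.0

37.0


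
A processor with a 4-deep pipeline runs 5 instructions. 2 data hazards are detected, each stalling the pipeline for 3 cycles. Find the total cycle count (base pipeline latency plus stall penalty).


Base cycles = 4 + 5 - 1 = 8
Total stalls = 2 * 3 = 6
Total = 8 + 6 = 14

14


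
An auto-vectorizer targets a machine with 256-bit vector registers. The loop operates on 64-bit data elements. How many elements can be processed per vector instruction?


Width = SIMD bits / data type bits
= 256 / 64 = 4

4


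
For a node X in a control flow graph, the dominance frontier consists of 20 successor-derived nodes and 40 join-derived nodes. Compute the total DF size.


DF(X) = direct successor contributions + join point contributions
= 20 + 40 = 60

60


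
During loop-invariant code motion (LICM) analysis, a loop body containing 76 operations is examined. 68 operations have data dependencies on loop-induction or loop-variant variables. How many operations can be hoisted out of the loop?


Invariant candidates = total - loop-dependent
= 76 - 68 = 8

8


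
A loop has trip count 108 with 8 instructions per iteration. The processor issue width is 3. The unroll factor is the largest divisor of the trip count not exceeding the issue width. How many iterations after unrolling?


Largest divisor of 108 <= 3 is 3
New iterations = 108 / 3 = 36

36


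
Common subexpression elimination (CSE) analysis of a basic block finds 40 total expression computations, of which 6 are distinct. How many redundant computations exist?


CSE count = total expressions - unique expressions
= 40 - 6 = 34

34


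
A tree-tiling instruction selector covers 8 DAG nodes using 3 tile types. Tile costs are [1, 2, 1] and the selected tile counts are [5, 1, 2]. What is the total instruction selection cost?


Total cost = sum(count_i * cost_i)
= 5*1 + 1*2 + 2*1
= 9

9


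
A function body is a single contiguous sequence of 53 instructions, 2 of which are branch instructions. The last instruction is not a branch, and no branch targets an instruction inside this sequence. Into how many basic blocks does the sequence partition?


With no in-sequence branch targets, the leaders are the first instruction plus the instruction after each branch.
Number of basic blocks = branches + 1
= 2 + 1 = 3

3


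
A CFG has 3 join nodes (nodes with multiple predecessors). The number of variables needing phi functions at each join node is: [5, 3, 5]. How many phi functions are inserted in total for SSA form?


Total phi functions = sum of phi functions at each join node
= 5 + 3 + 5 = 13

13


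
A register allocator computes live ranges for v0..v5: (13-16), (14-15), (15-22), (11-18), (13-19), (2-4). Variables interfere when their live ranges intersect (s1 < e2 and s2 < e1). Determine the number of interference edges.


Check all pairs for overlapping intervals.
Two intervals (s1,e1) and (s2,e2) overlap if s1 < e2 and s2 < e1.
v0 (13-16) vs v1..v5: overlaps v1, v2, v3, v4 -> 4
v1 (14-15) vs v2..v5: overlaps v3, v4 -> 2
v2 (15-22) vs v3..v5: overlaps v3, v4 -> 2
v3 (11-18) vs v4..v5: overlaps v4 -> 1
v4 (13-19) vs v5: overlaps none -> 0
Total overlapping pairs = 4 + 2 + 2 + 1 + 0 = 9

9


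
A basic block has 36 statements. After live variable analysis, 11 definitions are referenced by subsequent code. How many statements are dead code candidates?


Dead code = total statements - live definitions
= 36 - 11 = 25

25


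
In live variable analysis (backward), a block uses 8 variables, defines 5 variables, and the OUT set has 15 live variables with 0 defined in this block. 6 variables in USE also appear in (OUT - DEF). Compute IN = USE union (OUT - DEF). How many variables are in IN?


OUT - DEF: 15 - 0 = 15
|IN| = |USE| + |OUT - DEF| - |USE ∩ (OUT - DEF)| = 8 + 15 - 6 = 17

17


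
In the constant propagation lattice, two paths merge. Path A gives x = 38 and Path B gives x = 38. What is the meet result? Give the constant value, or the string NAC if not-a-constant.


Meet operation: if both paths give the same constant, result is that constant; if they differ, result is NAC (not-a-constant).
Path A: 38, Path B: 38 -> equal
Result: constant -> 38

38


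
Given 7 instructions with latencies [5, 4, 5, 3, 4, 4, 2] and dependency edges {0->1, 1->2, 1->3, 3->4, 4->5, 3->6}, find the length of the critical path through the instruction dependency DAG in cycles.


Compute longest path through dependency graph: dist(Ik) = max over predecessors of dist + latency(Ik).
dist(I0) = latency 5 = 5
dist(I1) = dist(I0) + 4 = 5 + 4 = 9
dist(I2) = dist(I1) + 5 = 9 + 5 = 14
dist(I3) = dist(I1) + 3 = 9 + 3 = 12
dist(I4) = dist(I3) + 4 = 12 + 4 = 16
dist(I5) = dist(I4) + 4 = 16 + 4 = 20
dist(I6) = dist(I3) + 2 = 12 + 2 = 14
Critical path = max dist = 20

20


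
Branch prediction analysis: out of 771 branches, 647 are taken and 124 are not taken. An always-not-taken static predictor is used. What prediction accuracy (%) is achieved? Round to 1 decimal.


Predictor: always-not-taken
Correct predictions = 124
Accuracy = 124 / 771 * 100 = 16.1%

16.1
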